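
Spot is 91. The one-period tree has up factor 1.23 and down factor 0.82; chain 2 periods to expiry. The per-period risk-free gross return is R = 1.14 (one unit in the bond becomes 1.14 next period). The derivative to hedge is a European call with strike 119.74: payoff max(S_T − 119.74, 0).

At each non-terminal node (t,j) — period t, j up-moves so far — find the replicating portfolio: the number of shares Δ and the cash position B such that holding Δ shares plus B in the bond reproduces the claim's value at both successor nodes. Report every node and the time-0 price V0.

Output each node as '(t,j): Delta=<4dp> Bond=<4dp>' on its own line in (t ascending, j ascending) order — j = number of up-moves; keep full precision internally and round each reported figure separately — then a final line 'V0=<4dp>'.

(0,0): Delta=0.3291 Bond=-21.5408
(1,0): Delta=0.0000 Bond=0.0000
(1,1): Delta=0.3908 Bond=-31.4630
V0=8.4062

Risk-neutral probability p* = (R−d)/(u−d) = (1.14−0.82)/(1.23−0.82) = 0.7805.
Payoff layer (t=2): V(2,0)=0.0000, V(2,1)=0.0000, V(2,2)=17.9339
Node (1,0) S=74.6200: V=(p*·0.0000+(1−p*)·0.0000)/1.14=0.0000; Δ=(0.0000−0.0000)/(91.7826−61.1884)=0.0000; B=V−Δ·S=0.0000
Node (1,1) S=111.9300: V=(p*·17.9339+(1−p*)·0.0000)/1.14=12.2782; Δ=(17.9339−0.0000)/(137.6739−91.7826)=0.3908; B=V−Δ·S=-31.4630
Node (0,0) S=91.0000: V=(p*·12.2782+(1−p*)·0.0000)/1.14=8.4062; Δ=(12.2782−0.0000)/(111.9300−74.6200)=0.3291; B=V−Δ·S=-21.5408
The time-0 hedge costs 8.4062, which is the no-arbitrage price.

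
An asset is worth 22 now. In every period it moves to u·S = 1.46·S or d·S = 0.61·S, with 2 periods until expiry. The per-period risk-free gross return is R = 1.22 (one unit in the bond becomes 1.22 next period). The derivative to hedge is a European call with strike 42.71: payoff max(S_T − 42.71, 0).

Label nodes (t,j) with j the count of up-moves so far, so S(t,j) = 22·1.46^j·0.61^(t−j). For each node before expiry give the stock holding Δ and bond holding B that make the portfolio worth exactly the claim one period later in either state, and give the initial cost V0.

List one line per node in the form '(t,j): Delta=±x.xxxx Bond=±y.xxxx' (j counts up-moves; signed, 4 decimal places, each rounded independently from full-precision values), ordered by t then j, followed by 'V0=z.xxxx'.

(0,0): Delta=0.1317 Bond=-1.4482
(1,0): Delta=0.0000 Bond=0.0000
(1,1): Delta=0.1533 Bond=-2.4619
V0=1.4482

Since d<R<u, set p* = (R−d)/(u−d) = 0.7176; price each node as the discounted p*-expectation of its children.
Terminal payoffs: V(2,0)=0.0000, V(2,1)=0.0000, V(2,2)=4.1852
  t=1,j=0: stock 13.4200 → up 19.5932 (V=0.0000), down 8.1862 (V=0.0000). Price 0.0000; hedge Δ=0.0000, bond B=0.0000.
  t=1,j=1: stock 32.1200 → up 46.8952 (V=4.1852), down 19.5932 (V=0.0000). Price 2.4619; hedge Δ=0.1533, bond B=-2.4619.
  t=0,j=0: stock 22.0000 → up 32.1200 (V=2.4619), down 13.4200 (V=0.0000). Price 1.4482; hedge Δ=0.1317, bond B=-1.4482.
The time-0 hedge costs 1.4482, which is the no-arbitrage price.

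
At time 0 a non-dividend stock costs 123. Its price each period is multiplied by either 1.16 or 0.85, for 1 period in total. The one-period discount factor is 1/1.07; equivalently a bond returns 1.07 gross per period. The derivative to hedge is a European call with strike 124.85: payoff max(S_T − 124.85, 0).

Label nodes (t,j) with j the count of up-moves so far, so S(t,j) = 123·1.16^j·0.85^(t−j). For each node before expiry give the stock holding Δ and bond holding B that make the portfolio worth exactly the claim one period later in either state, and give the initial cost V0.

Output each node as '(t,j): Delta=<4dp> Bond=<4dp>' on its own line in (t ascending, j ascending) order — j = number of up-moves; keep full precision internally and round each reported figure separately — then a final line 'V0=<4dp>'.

(0,0): Delta=0.4676 Bond=-45.6904
V0=11.8257

The replicating-portfolio and risk-neutral prices coincide; use p* = (1.07−0.85)/(1.16−0.85) = 0.7097 for the latter.
At expiry t=1: V(1,0)=0.0000, V(1,1)=17.8300
(0,0): S=123.0000. Δ = (V_up−V_dn)/(S_up−S_dn) = (17.8300−0.0000)/(142.6800−104.5500) = 0.4676. V = [p*·17.8300 + (1−p*)·0.0000]/1.07 = 11.8257. B = V − Δ·S = -45.6904.
Check: Δ(0,0)·S0 + B(0,0) = 11.8257 = V0.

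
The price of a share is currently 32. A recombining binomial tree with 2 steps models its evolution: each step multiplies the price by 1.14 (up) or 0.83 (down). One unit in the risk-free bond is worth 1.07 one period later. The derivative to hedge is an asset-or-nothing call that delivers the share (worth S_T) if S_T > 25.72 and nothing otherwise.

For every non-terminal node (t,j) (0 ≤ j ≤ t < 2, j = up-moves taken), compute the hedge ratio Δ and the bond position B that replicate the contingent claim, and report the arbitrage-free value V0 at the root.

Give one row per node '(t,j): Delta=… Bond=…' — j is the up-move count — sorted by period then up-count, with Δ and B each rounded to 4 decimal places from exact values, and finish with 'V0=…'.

The replicating-portfolio and risk-neutral prices coincide; use p* = (1.07−0.83)/(1.14−0.83) = 0.7742 for the latter.
Payoff layer (t=2): V(2,0)=0.0000, V(2,1)=30.2784, V(2,2)=41.5872
(1,0): S=26.5600. Δ = (V_up−V_dn)/(S_up−S_dn) = (30.2784−0.0000)/(30.2784−22.0448) = 3.6774. V = [p*·30.2784 + (1−p*)·0.0000]/1.07 = 21.9078. B = V − Δ·S = -75.7645.
(1,1): S=36.4800. Δ = (V_up−V_dn)/(S_up−S_dn) = (41.5872−30.2784)/(41.5872−30.2784) = 1.0000. V = [p*·41.5872 + (1−p*)·30.2784]/1.07 = 36.4800. B = V − Δ·S = 0.0000.
(0,0): S=32.0000. Δ = (V_up−V_dn)/(S_up−S_dn) = (36.4800−21.9078)/(36.4800−26.5600) = 1.4690. V = [p*·36.4800 + (1−p*)·21.9078]/1.07 = 31.0182. B = V − Δ·S = -15.9889.
The time-0 hedge costs 31.0182, which is the no-arbitrage price.

(0,0): Delta=1.4690 Bond=-15.9889
(1,0): Delta=3.6774 Bond=-75.7645
(1,1): Delta=1.0000 Bond=0.0000
V0=31.0182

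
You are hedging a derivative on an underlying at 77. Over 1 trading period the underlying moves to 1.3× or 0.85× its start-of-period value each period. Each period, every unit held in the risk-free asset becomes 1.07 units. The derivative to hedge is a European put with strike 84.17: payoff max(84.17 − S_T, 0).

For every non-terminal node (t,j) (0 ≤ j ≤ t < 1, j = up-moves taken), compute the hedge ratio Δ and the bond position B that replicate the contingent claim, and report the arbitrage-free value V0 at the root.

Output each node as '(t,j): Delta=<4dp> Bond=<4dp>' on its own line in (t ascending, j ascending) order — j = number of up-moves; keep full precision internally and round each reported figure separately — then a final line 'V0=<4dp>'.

(0,0): Delta=-0.5403 Bond=50.5421
V0=8.9421

Since d<R<u, set p* = (R−d)/(u−d) = 0.4889; price each node as the discounted p*-expectation of its children.
Terminal values V(1,·): V(1,0)=18.7200, V(1,1)=0.0000
(0,0): S=77.0000. Δ = (V_up−V_dn)/(S_up−S_dn) = (0.0000−18.7200)/(100.1000−65.4500) = -0.5403. V = [p*·0.0000 + (1−p*)·18.7200]/1.07 = 8.9421. B = V − Δ·S = 50.5421.
Each (Δ,B) replicates both successor values, so the strategy is self-financing and V0 is arbitrage-free.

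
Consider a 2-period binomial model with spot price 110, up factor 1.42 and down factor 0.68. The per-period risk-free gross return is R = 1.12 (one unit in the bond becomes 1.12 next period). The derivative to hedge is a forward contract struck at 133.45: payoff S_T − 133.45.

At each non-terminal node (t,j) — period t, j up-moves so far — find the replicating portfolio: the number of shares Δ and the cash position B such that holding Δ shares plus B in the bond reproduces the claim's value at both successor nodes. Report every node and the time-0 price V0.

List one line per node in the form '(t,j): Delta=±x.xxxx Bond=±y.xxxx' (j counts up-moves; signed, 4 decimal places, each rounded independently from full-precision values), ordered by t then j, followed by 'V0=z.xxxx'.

Risk-neutral probability p* = (R−d)/(u−d) = (1.12−0.68)/(1.42−0.68) = 0.5946.
Terminal payoffs: V(2,0)=-82.5860, V(2,1)=-27.2340, V(2,2)=88.3540
  t=1,j=0: stock 74.8000 → up 106.2160 (V=-27.2340), down 50.8640 (V=-82.5860). Price -44.3518; hedge Δ=1.0000, bond B=-119.1518.
  t=1,j=1: stock 156.2000 → up 221.8040 (V=88.3540), down 106.2160 (V=-27.2340). Price 37.0482; hedge Δ=1.0000, bond B=-119.1518.
  t=0,j=0: stock 110.0000 → up 156.2000 (V=37.0482), down 74.8000 (V=-44.3518). Price 3.6145; hedge Δ=1.0000, bond B=-106.3855.
Self-financing check: at every node Δ·S+B equals the discounted successor values.

(0,0): Delta=1.0000 Bond=-106.3855
(1,0): Delta=1.0000 Bond=-119.1518
(1,1): Delta=1.0000 Bond=-119.1518
V0=3.6145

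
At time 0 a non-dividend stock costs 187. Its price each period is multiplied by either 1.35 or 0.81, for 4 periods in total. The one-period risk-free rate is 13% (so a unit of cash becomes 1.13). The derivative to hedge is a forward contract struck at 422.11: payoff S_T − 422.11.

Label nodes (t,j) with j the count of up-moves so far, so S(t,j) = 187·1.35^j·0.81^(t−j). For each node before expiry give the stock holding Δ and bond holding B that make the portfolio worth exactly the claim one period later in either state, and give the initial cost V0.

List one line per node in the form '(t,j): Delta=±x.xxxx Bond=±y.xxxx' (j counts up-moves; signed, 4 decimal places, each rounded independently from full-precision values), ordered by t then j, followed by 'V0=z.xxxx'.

(0,0): Delta=1.0000 Bond=-258.8880
(1,0): Delta=1.0000 Bond=-292.5434
(1,1): Delta=1.0000 Bond=-292.5434
(2,0): Delta=1.0000 Bond=-330.5740
(2,1): Delta=1.0000 Bond=-330.5740
(2,2): Delta=1.0000 Bond=-330.5740
(3,0): Delta=1.0000 Bond=-373.5487
(3,1): Delta=1.0000 Bond=-373.5487
(3,2): Delta=1.0000 Bond=-373.5487
(3,3): Delta=1.0000 Bond=-373.5487
V0=-71.8880

Since d<R<u, set p* = (R−d)/(u−d) = 0.5926; price each node as the discounted p*-expectation of its children.
At expiry t=4: V(4,0)=-341.6126, V(4,1)=-287.9477, V(4,2)=-198.5062, V(4,3)=-49.4370, V(4,4)=199.0117
(3,0): S=99.3795. Δ = (V_up−V_dn)/(S_up−S_dn) = (-287.9477−-341.6126)/(134.1623−80.4974) = 1.0000. V = [p*·-287.9477 + (1−p*)·-341.6126]/1.13 = -274.1692. B = V − Δ·S = -373.5487.
(3,1): S=165.6324. Δ = (V_up−V_dn)/(S_up−S_dn) = (-198.5062−-287.9477)/(223.6038−134.1623) = 1.0000. V = [p*·-198.5062 + (1−p*)·-287.9477]/1.13 = -207.9162. B = V − Δ·S = -373.5487.
(3,2): S=276.0541. Δ = (V_up−V_dn)/(S_up−S_dn) = (-49.4370−-198.5062)/(372.6730−223.6038) = 1.0000. V = [p*·-49.4370 + (1−p*)·-198.5062]/1.13 = -97.4946. B = V − Δ·S = -373.5487.
(3,3): S=460.0901. Δ = (V_up−V_dn)/(S_up−S_dn) = (199.0117−-49.4370)/(621.1217−372.6730) = 1.0000. V = [p*·199.0117 + (1−p*)·-49.4370]/1.13 = 86.5415. B = V − Δ·S = -373.5487.
(2,0): S=122.6907. Δ = (V_up−V_dn)/(S_up−S_dn) = (-207.9162−-274.1692)/(165.6324−99.3795) = 1.0000. V = [p*·-207.9162 + (1−p*)·-274.1692]/1.13 = -207.8833. B = V − Δ·S = -330.5740.
(2,1): S=204.4845. Δ = (V_up−V_dn)/(S_up−S_dn) = (-97.4946−-207.9162)/(276.0541−165.6324) = 1.0000. V = [p*·-97.4946 + (1−p*)·-207.9162]/1.13 = -126.0895. B = V − Δ·S = -330.5740.
(2,2): S=340.8075. Δ = (V_up−V_dn)/(S_up−S_dn) = (86.5415−-97.4946)/(460.0901−276.0541) = 1.0000. V = [p*·86.5415 + (1−p*)·-97.4946]/1.13 = 10.2335. B = V − Δ·S = -330.5740.
(1,0): S=151.4700. Δ = (V_up−V_dn)/(S_up−S_dn) = (-126.0895−-207.8833)/(204.4845−122.6907) = 1.0000. V = [p*·-126.0895 + (1−p*)·-207.8833]/1.13 = -141.0734. B = V − Δ·S = -292.5434.
(1,1): S=252.4500. Δ = (V_up−V_dn)/(S_up−S_dn) = (10.2335−-126.0895)/(340.8075−204.4845) = 1.0000. V = [p*·10.2335 + (1−p*)·-126.0895]/1.13 = -40.0934. B = V − Δ·S = -292.5434.
(0,0): S=187.0000. Δ = (V_up−V_dn)/(S_up−S_dn) = (-40.0934−-141.0734)/(252.4500−151.4700) = 1.0000. V = [p*·-40.0934 + (1−p*)·-141.0734]/1.13 = -71.8880. B = V − Δ·S = -258.8880.
Self-financing check: at every node Δ·S+B equals the discounted successor values.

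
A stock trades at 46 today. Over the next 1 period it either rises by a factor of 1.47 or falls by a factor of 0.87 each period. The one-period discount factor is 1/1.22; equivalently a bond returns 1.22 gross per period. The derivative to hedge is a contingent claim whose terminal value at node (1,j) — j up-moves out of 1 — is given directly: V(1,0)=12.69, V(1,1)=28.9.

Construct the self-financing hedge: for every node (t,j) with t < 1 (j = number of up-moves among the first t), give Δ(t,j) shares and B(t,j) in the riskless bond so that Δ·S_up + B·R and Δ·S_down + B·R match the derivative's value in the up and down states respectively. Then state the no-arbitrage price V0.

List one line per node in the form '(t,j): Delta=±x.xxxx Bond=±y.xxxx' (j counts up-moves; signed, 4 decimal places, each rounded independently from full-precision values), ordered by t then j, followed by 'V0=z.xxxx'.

No-arbitrage ⇒ martingale measure with p* = (R−d)/(u−d) = 0.5833.
At expiry t=1: V(1,0)=12.6900, V(1,1)=28.9000
Node (0,0) S=46.0000: V=(p*·28.9000+(1−p*)·12.6900)/1.22=18.1523; Δ=(28.9000−12.6900)/(67.6200−40.0200)=0.5873; B=V−Δ·S=-8.8643
Self-financing check: at every node Δ·S+B equals the discounted successor values.

(0,0): Delta=0.5873 Bond=-8.8643
V0=18.1523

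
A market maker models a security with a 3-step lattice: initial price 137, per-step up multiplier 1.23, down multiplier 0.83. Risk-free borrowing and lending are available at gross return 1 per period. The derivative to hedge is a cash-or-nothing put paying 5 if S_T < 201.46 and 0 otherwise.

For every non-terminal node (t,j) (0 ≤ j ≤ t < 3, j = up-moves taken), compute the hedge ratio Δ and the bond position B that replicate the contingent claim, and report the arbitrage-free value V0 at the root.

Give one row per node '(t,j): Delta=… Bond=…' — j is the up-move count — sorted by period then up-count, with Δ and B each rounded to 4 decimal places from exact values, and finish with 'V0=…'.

(0,0): Delta=-0.0165 Bond=6.8740
(1,0): Delta=0.0000 Bond=5.0000
(1,1): Delta=-0.0315 Bond=9.4094
(2,0): Delta=0.0000 Bond=5.0000
(2,1): Delta=0.0000 Bond=5.0000
(2,2): Delta=-0.0603 Bond=15.3750
V0=4.6162

Under the risk-neutral measure, an up-move has probability p* = (R−d)/(u−d) = 0.4250 and values discount at R = 1.
Terminal values V(3,·): V(3,0)=5.0000, V(3,1)=5.0000, V(3,2)=5.0000, V(3,3)=0.0000
(2,0): S=94.3793. Δ = (V_up−V_dn)/(S_up−S_dn) = (5.0000−5.0000)/(116.0865−78.3348) = 0.0000. V = [p*·5.0000 + (1−p*)·5.0000]/1 = 5.0000. B = V − Δ·S = 5.0000.
(2,1): S=139.8633. Δ = (V_up−V_dn)/(S_up−S_dn) = (5.0000−5.0000)/(172.0319−116.0865) = 0.0000. V = [p*·5.0000 + (1−p*)·5.0000]/1 = 5.0000. B = V − Δ·S = 5.0000.
(2,2): S=207.2673. Δ = (V_up−V_dn)/(S_up−S_dn) = (0.0000−5.0000)/(254.9388−172.0319) = -0.0603. V = [p*·0.0000 + (1−p*)·5.0000]/1 = 2.8750. B = V − Δ·S = 15.3750.
(1,0): S=113.7100. Δ = (V_up−V_dn)/(S_up−S_dn) = (5.0000−5.0000)/(139.8633−94.3793) = 0.0000. V = [p*·5.0000 + (1−p*)·5.0000]/1 = 5.0000. B = V − Δ·S = 5.0000.
(1,1): S=168.5100. Δ = (V_up−V_dn)/(S_up−S_dn) = (2.8750−5.0000)/(207.2673−139.8633) = -0.0315. V = [p*·2.8750 + (1−p*)·5.0000]/1 = 4.0969. B = V − Δ·S = 9.4094.
(0,0): S=137.0000. Δ = (V_up−V_dn)/(S_up−S_dn) = (4.0969−5.0000)/(168.5100−113.7100) = -0.0165. V = [p*·4.0969 + (1−p*)·5.0000]/1 = 4.6162. B = V − Δ·S = 6.8740.
Each (Δ,B) replicates both successor values, so the strategy is self-financing and V0 is arbitrage-free.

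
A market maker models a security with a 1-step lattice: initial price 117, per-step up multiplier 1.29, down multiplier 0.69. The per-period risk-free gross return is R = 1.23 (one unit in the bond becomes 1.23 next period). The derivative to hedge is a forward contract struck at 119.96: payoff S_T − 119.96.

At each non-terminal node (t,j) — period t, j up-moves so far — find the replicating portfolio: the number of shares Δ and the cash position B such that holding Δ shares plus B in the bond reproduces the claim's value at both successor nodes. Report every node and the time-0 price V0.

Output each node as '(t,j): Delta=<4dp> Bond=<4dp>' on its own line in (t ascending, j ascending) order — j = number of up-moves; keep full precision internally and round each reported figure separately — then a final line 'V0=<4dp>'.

(0,0): Delta=1.0000 Bond=-97.5285
V0=19.4715

Since d<R<u, set p* = (R−d)/(u−d) = 0.9000; price each node as the discounted p*-expectation of its children.
Terminal values V(1,·): V(1,0)=-39.2300, V(1,1)=30.9700
  t=0,j=0: stock 117.0000 → up 150.9300 (V=30.9700), down 80.7300 (V=-39.2300). Price 19.4715; hedge Δ=1.0000, bond B=-97.5285.
Check: Δ(0,0)·S0 + B(0,0) = 19.4715 = V0.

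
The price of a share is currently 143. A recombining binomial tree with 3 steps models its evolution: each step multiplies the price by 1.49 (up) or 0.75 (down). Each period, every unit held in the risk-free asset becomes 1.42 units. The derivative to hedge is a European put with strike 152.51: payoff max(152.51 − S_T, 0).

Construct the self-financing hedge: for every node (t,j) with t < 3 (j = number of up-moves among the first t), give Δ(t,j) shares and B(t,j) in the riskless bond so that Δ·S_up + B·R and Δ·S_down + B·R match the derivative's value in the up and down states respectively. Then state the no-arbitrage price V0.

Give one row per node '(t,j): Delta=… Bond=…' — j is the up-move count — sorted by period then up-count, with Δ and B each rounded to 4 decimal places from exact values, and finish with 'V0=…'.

Under the risk-neutral measure, an up-move has probability p* = (R−d)/(u−d) = 0.9054 and values discount at R = 1.42.
At expiry t=3: V(3,0)=92.1819, V(3,1)=32.6581, V(3,2)=0.0000, V(3,3)=0.0000
(2,0): S=80.4375. Δ = (V_up−V_dn)/(S_up−S_dn) = (32.6581−92.1819)/(119.8519−60.3281) = -1.0000. V = [p*·32.6581 + (1−p*)·92.1819]/1.42 = 26.9639. B = V − Δ·S = 107.4014.
(2,1): S=159.8025. Δ = (V_up−V_dn)/(S_up−S_dn) = (0.0000−32.6581)/(238.1057−119.8519) = -0.2762. V = [p*·0.0000 + (1−p*)·32.6581]/1.42 = 2.1756. B = V − Δ·S = 46.3082.
(2,2): S=317.4743. Δ = (V_up−V_dn)/(S_up−S_dn) = (0.0000−0.0000)/(473.0367−238.1057) = 0.0000. V = [p*·0.0000 + (1−p*)·0.0000]/1.42 = 0.0000. B = V − Δ·S = 0.0000.
(1,0): S=107.2500. Δ = (V_up−V_dn)/(S_up−S_dn) = (2.1756−26.9639)/(159.8025−80.4375) = -0.3123. V = [p*·2.1756 + (1−p*)·26.9639]/1.42 = 3.1834. B = V − Δ·S = 36.6812.
(1,1): S=213.0700. Δ = (V_up−V_dn)/(S_up−S_dn) = (0.0000−2.1756)/(317.4743−159.8025) = -0.0138. V = [p*·0.0000 + (1−p*)·2.1756]/1.42 = 0.1449. B = V − Δ·S = 3.0849.
(0,0): S=143.0000. Δ = (V_up−V_dn)/(S_up−S_dn) = (0.1449−3.1834)/(213.0700−107.2500) = -0.0287. V = [p*·0.1449 + (1−p*)·3.1834]/1.42 = 0.3045. B = V − Δ·S = 4.4105.
Self-financing check: at every node Δ·S+B equals the discounted successor values.

(0,0): Delta=-0.0287 Bond=4.4105
(1,0): Delta=-0.3123 Bond=36.6812
(1,1): Delta=-0.0138 Bond=3.0849
(2,0): Delta=-1.0000 Bond=107.4014
(2,1): Delta=-0.2762 Bond=46.3082
(2,2): Delta=0.0000 Bond=0.0000
V0=0.3045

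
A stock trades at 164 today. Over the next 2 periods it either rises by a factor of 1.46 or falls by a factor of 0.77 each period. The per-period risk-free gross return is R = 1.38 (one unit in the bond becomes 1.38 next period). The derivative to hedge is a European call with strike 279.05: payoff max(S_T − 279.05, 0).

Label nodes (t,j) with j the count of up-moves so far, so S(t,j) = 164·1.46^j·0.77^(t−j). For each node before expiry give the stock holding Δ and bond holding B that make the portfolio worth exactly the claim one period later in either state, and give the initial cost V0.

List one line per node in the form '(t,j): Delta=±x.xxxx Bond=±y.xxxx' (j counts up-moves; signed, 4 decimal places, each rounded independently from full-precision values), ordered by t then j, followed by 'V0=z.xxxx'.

Risk-neutral probability p* = (R−d)/(u−d) = (1.38−0.77)/(1.46−0.77) = 0.8841.
Terminal payoffs: V(2,0)=0.0000, V(2,1)=0.0000, V(2,2)=70.5324
Node (1,0) S=126.2800: V=(p*·0.0000+(1−p*)·0.0000)/1.38=0.0000; Δ=(0.0000−0.0000)/(184.3688−97.2356)=0.0000; B=V−Δ·S=0.0000
Node (1,1) S=239.4400: V=(p*·70.5324+(1−p*)·0.0000)/1.38=45.1846; Δ=(70.5324−0.0000)/(349.5824−184.3688)=0.4269; B=V−Δ·S=-57.0363
Node (0,0) S=164.0000: V=(p*·45.1846+(1−p*)·0.0000)/1.38=28.9462; Δ=(45.1846−0.0000)/(239.4400−126.2800)=0.3993; B=V−Δ·S=-36.5387
Each (Δ,B) replicates both successor values, so the strategy is self-financing and V0 is arbitrage-free.

(0,0): Delta=0.3993 Bond=-36.5387
(1,0): Delta=0.0000 Bond=0.0000
(1,1): Delta=0.4269 Bond=-57.0363
V0=28.9462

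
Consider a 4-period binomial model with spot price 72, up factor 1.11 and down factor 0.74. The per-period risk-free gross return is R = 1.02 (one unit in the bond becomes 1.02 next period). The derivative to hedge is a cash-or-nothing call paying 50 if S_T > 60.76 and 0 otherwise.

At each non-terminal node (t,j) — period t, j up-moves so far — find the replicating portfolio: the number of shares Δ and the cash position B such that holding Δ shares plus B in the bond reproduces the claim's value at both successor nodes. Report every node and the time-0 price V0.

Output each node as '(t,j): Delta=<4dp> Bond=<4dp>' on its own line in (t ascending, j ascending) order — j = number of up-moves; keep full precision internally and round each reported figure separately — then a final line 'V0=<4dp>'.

(0,0): Delta=0.7391 Bond=-18.5889
(1,0): Delta=1.3961 Bond=-53.9650
(1,1): Delta=0.5983 Bond=-7.7093
(2,0): Delta=0.0000 Bond=0.0000
(2,1): Delta=1.6953 Bond=-72.7371
(2,2): Delta=0.3633 Bond=12.9888
(3,0): Delta=0.0000 Bond=0.0000
(3,1): Delta=0.0000 Bond=0.0000
(3,2): Delta=2.0585 Bond=-98.0392
(3,3): Delta=0.0000 Bond=49.0196
V0=34.6271

Under the risk-neutral measure, an up-move has probability p* = (R−d)/(u−d) = 0.7568 and values discount at R = 1.02.
Terminal values V(4,·): V(4,0)=0.0000, V(4,1)=0.0000, V(4,2)=0.0000, V(4,3)=50.0000, V(4,4)=50.0000
  t=3,j=0: stock 29.1761 → up 32.3855 (V=0.0000), down 21.5903 (V=0.0000). Price 0.0000; hedge Δ=0.0000, bond B=0.0000.
  t=3,j=1: stock 43.7642 → up 48.5783 (V=0.0000), down 32.3855 (V=0.0000). Price 0.0000; hedge Δ=0.0000, bond B=0.0000.
  t=3,j=2: stock 65.6463 → up 72.8674 (V=50.0000), down 48.5783 (V=0.0000). Price 37.0959; hedge Δ=2.0585, bond B=-98.0392.
  t=3,j=3: stock 98.4694 → up 109.3011 (V=50.0000), down 72.8674 (V=50.0000). Price 49.0196; hedge Δ=0.0000, bond B=49.0196.
  t=2,j=0: stock 39.4272 → up 43.7642 (V=0.0000), down 29.1761 (V=0.0000). Price 0.0000; hedge Δ=0.0000, bond B=0.0000.
  t=2,j=1: stock 59.1408 → up 65.6463 (V=37.0959), down 43.7642 (V=0.0000). Price 27.5221; hedge Δ=1.6953, bond B=-72.7371.
  t=2,j=2: stock 88.7112 → up 98.4694 (V=49.0196), down 65.6463 (V=37.0959). Price 45.2150; hedge Δ=0.3633, bond B=12.9888.
  t=1,j=0: stock 53.2800 → up 59.1408 (V=27.5221), down 39.4272 (V=0.0000). Price 20.4192; hedge Δ=1.3961, bond B=-53.9650.
  t=1,j=1: stock 79.9200 → up 88.7112 (V=45.2150), down 59.1408 (V=27.5221). Price 40.1091; hedge Δ=0.5983, bond B=-7.7093.
  t=0,j=0: stock 72.0000 → up 79.9200 (V=40.1091), down 53.2800 (V=20.4192). Price 34.6271; hedge Δ=0.7391, bond B=-18.5889.
Check: Δ(0,0)·S0 + B(0,0) = 34.6271 = V0.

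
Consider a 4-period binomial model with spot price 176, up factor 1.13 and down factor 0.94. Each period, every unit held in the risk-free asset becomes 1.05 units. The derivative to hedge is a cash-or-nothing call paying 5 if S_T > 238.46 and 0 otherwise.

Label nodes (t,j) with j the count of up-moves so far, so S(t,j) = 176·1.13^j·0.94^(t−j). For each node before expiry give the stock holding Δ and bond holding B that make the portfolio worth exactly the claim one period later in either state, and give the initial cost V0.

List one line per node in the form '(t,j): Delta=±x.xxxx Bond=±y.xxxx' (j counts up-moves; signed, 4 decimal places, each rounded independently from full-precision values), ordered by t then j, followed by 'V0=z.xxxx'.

(0,0): Delta=0.0547 Bond=-7.8181
(1,0): Delta=0.0484 Bond=-7.1623
(1,1): Delta=0.0585 Bond=-8.9702
(2,0): Delta=0.0000 Bond=0.0000
(2,1): Delta=0.0776 Bond=-12.9899
(2,2): Delta=0.0470 Bond=-6.8216
(3,0): Delta=0.0000 Bond=0.0000
(3,1): Delta=0.0000 Bond=0.0000
(3,2): Delta=0.1246 Bond=-23.5589
(3,3): Delta=0.0000 Bond=4.7619
V0=1.8065

No-arbitrage ⇒ martingale measure with p* = (R−d)/(u−d) = 0.5789.
Payoff layer (t=4): V(4,0)=0.0000, V(4,1)=0.0000, V(4,2)=0.0000, V(4,3)=5.0000, V(4,4)=5.0000
  t=3,j=0: stock 146.1828 → up 165.1865 (V=0.0000), down 137.4118 (V=0.0000). Price 0.0000; hedge Δ=0.0000, bond B=0.0000.
  t=3,j=1: stock 175.7304 → up 198.5753 (V=0.0000), down 165.1865 (V=0.0000). Price 0.0000; hedge Δ=0.0000, bond B=0.0000.
  t=3,j=2: stock 211.2503 → up 238.7129 (V=5.0000), down 198.5753 (V=0.0000). Price 2.7569; hedge Δ=0.1246, bond B=-23.5589.
  t=3,j=3: stock 253.9499 → up 286.9634 (V=5.0000), down 238.7129 (V=5.0000). Price 4.7619; hedge Δ=0.0000, bond B=4.7619.
  t=2,j=0: stock 155.5136 → up 175.7304 (V=0.0000), down 146.1828 (V=0.0000). Price 0.0000; hedge Δ=0.0000, bond B=0.0000.
  t=2,j=1: stock 186.9472 → up 211.2503 (V=2.7569), down 175.7304 (V=0.0000). Price 1.5201; hedge Δ=0.0776, bond B=-12.9899.
  t=2,j=2: stock 224.7344 → up 253.9499 (V=4.7619), down 211.2503 (V=2.7569). Price 3.7311; hedge Δ=0.0470, bond B=-6.8216.
  t=1,j=0: stock 165.4400 → up 186.9472 (V=1.5201), down 155.5136 (V=0.0000). Price 0.8381; hedge Δ=0.0484, bond B=-7.1623.
  t=1,j=1: stock 198.8800 → up 224.7344 (V=3.7311), down 186.9472 (V=1.5201). Price 2.6668; hedge Δ=0.0585, bond B=-8.9702.
  t=0,j=0: stock 176.0000 → up 198.8800 (V=2.6668), down 165.4400 (V=0.8381). Price 1.8065; hedge Δ=0.0547, bond B=-7.8181.
Each (Δ,B) replicates both successor values, so the strategy is self-financing and V0 is arbitrage-free.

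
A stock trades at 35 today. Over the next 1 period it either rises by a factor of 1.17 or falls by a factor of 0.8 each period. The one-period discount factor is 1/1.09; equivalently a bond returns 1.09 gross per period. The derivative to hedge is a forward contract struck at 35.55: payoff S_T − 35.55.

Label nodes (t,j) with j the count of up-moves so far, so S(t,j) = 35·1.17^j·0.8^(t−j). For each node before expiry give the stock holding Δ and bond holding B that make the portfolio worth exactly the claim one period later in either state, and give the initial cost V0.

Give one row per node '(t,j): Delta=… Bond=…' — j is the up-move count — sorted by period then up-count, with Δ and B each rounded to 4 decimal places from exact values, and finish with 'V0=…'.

No-arbitrage ⇒ martingale measure with p* = (R−d)/(u−d) = 0.7838.
At expiry t=1: V(1,0)=-7.5500, V(1,1)=5.4000
  t=0,j=0: stock 35.0000 → up 40.9500 (V=5.4000), down 28.0000 (V=-7.5500). Price 2.3853; hedge Δ=1.0000, bond B=-32.6147.
Self-financing check: at every node Δ·S+B equals the discounted successor values.

(0,0): Delta=1.0000 Bond=-32.6147
V0=2.3853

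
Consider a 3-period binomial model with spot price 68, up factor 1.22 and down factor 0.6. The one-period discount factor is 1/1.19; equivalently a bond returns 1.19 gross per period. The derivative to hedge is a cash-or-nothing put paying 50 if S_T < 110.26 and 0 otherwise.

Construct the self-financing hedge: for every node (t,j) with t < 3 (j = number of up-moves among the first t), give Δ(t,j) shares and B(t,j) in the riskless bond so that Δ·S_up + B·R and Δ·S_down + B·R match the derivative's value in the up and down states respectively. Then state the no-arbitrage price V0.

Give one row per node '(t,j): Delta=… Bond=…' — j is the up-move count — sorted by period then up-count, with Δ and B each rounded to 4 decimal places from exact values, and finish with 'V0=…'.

The replicating-portfolio and risk-neutral prices coincide; use p* = (1.19−0.6)/(1.22−0.6) = 0.9516 for the latter.
At expiry t=3: V(3,0)=50.0000, V(3,1)=50.0000, V(3,2)=50.0000, V(3,3)=0.0000
Node (2,0) S=24.4800: V=(p*·50.0000+(1−p*)·50.0000)/1.19=42.0168; Δ=(50.0000−50.0000)/(29.8656−14.6880)=0.0000; B=V−Δ·S=42.0168
Node (2,1) S=49.7760: V=(p*·50.0000+(1−p*)·50.0000)/1.19=42.0168; Δ=(50.0000−50.0000)/(60.7267−29.8656)=0.0000; B=V−Δ·S=42.0168
Node (2,2) S=101.2112: V=(p*·0.0000+(1−p*)·50.0000)/1.19=2.0331; Δ=(0.0000−50.0000)/(123.4777−60.7267)=-0.7968; B=V−Δ·S=82.6782
Node (1,0) S=40.8000: V=(p*·42.0168+(1−p*)·42.0168)/1.19=35.3082; Δ=(42.0168−42.0168)/(49.7760−24.4800)=0.0000; B=V−Δ·S=35.3082
Node (1,1) S=82.9600: V=(p*·2.0331+(1−p*)·42.0168)/1.19=3.3343; Δ=(2.0331−42.0168)/(101.2112−49.7760)=-0.7774; B=V−Δ·S=67.8242
Node (0,0) S=68.0000: V=(p*·3.3343+(1−p*)·35.3082)/1.19=4.1020; Δ=(3.3343−35.3082)/(82.9600−40.8000)=-0.7584; B=V−Δ·S=55.6729
Each (Δ,B) replicates both successor values, so the strategy is self-financing and V0 is arbitrage-free.

(0,0): Delta=-0.7584 Bond=55.6729
(1,0): Delta=0.0000 Bond=35.3082
(1,1): Delta=-0.7774 Bond=67.8242
(2,0): Delta=0.0000 Bond=42.0168
(2,1): Delta=0.0000 Bond=42.0168
(2,2): Delta=-0.7968 Bond=82.6782
V0=4.1020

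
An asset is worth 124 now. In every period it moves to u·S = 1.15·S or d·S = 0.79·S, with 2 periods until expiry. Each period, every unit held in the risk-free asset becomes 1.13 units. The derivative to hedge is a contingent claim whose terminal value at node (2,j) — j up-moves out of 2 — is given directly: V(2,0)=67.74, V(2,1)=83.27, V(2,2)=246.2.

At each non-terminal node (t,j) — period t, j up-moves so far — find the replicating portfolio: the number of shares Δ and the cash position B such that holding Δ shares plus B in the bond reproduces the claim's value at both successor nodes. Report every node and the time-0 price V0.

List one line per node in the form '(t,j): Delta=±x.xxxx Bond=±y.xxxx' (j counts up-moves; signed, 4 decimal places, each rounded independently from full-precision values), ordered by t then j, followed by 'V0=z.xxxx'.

(0,0): Delta=3.0676 Bond=-201.3968
(1,0): Delta=0.4404 Bond=29.7879
(1,1): Delta=3.1738 Bond=-242.7176
V0=178.9894

No-arbitrage ⇒ martingale measure with p* = (R−d)/(u−d) = 0.9444.
At expiry t=2: V(2,0)=67.7400, V(2,1)=83.2700, V(2,2)=246.2000
(1,0): S=97.9600. Δ = (V_up−V_dn)/(S_up−S_dn) = (83.2700−67.7400)/(112.6540−77.3884) = 0.4404. V = [p*·83.2700 + (1−p*)·67.7400]/1.13 = 72.9267. B = V − Δ·S = 29.7879.
(1,1): S=142.6000. Δ = (V_up−V_dn)/(S_up−S_dn) = (246.2000−83.2700)/(163.9900−112.6540) = 3.1738. V = [p*·246.2000 + (1−p*)·83.2700]/1.13 = 209.8658. B = V − Δ·S = -242.7176.
(0,0): S=124.0000. Δ = (V_up−V_dn)/(S_up−S_dn) = (209.8658−72.9267)/(142.6000−97.9600) = 3.0676. V = [p*·209.8658 + (1−p*)·72.9267]/1.13 = 178.9894. B = V − Δ·S = -201.3968.
Check: Δ(0,0)·S0 + B(0,0) = 178.9894 = V0.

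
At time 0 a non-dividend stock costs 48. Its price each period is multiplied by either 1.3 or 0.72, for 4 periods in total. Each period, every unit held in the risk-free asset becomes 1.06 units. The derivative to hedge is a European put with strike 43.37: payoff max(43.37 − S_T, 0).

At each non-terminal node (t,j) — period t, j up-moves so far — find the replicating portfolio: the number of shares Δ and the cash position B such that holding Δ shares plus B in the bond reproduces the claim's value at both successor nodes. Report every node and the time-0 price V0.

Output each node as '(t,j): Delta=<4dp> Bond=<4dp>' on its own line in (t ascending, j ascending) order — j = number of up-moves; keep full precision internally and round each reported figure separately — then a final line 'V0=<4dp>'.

(0,0): Delta=-0.2095 Bond=13.7761
(1,0): Delta=-0.5032 Bond=24.7529
(1,1): Delta=-0.0947 Bond=7.4378
(2,0): Delta=-1.0000 Bond=38.5991
(2,1): Delta=-0.3090 Bond=17.5126
(2,2): Delta=-0.0109 Bond=1.0874
(3,0): Delta=-1.0000 Bond=40.9151
(3,1): Delta=-1.0000 Bond=40.9151
(3,2): Delta=-0.0389 Bond=2.7856
(3,3): Delta=0.0000 Bond=0.0000
V0=3.7183

No-arbitrage ⇒ martingale measure with p* = (R−d)/(u−d) = 0.5862.
Terminal values V(4,·): V(4,0)=30.4705, V(4,1)=20.0793, V(4,2)=1.3174, V(4,3)=0.0000, V(4,4)=0.0000
Node (3,0) S=17.9159: V=(p*·20.0793+(1−p*)·30.4705)/1.06=22.9992; Δ=(20.0793−30.4705)/(23.2907−12.8995)=-1.0000; B=V−Δ·S=40.9151
Node (3,1) S=32.3482: V=(p*·1.3174+(1−p*)·20.0793)/1.06=8.5669; Δ=(1.3174−20.0793)/(42.0526−23.2907)=-1.0000; B=V−Δ·S=40.9151
Node (3,2) S=58.4064: V=(p*·0.0000+(1−p*)·1.3174)/1.06=0.5143; Δ=(0.0000−1.3174)/(75.9283−42.0526)=-0.0389; B=V−Δ·S=2.7856
Node (3,3) S=105.4560: V=(p*·0.0000+(1−p*)·0.0000)/1.06=0.0000; Δ=(0.0000−0.0000)/(137.0928−75.9283)=0.0000; B=V−Δ·S=0.0000
Node (2,0) S=24.8832: V=(p*·8.5669+(1−p*)·22.9992)/1.06=13.7159; Δ=(8.5669−22.9992)/(32.3482−17.9159)=-1.0000; B=V−Δ·S=38.5991
Node (2,1) S=44.9280: V=(p*·0.5143+(1−p*)·8.5669)/1.06=3.6287; Δ=(0.5143−8.5669)/(58.4064−32.3482)=-0.3090; B=V−Δ·S=17.5126
Node (2,2) S=81.1200: V=(p*·0.0000+(1−p*)·0.5143)/1.06=0.2008; Δ=(0.0000−0.5143)/(105.4560−58.4064)=-0.0109; B=V−Δ·S=1.0874
Node (1,0) S=34.5600: V=(p*·3.6287+(1−p*)·13.7159)/1.06=7.3611; Δ=(3.6287−13.7159)/(44.9280−24.8832)=-0.5032; B=V−Δ·S=24.7529
Node (1,1) S=62.4000: V=(p*·0.2008+(1−p*)·3.6287)/1.06=1.5276; Δ=(0.2008−3.6287)/(81.1200−44.9280)=-0.0947; B=V−Δ·S=7.4378
Node (0,0) S=48.0000: V=(p*·1.5276+(1−p*)·7.3611)/1.06=3.7183; Δ=(1.5276−7.3611)/(62.4000−34.5600)=-0.2095; B=V−Δ·S=13.7761
Each (Δ,B) replicates both successor values, so the strategy is self-financing and V0 is arbitrage-free.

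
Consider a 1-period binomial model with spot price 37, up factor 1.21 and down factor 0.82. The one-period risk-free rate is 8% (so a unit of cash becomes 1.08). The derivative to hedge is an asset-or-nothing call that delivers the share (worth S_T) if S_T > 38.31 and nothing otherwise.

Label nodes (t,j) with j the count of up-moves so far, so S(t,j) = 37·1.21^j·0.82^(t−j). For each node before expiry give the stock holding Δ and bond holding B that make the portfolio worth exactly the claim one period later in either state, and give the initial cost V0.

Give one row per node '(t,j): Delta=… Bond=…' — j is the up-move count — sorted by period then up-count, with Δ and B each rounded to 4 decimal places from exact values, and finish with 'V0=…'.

The replicating-portfolio and risk-neutral prices coincide; use p* = (1.08−0.82)/(1.21−0.82) = 0.6667 for the latter.
Terminal values V(1,·): V(1,0)=0.0000, V(1,1)=44.7700
  t=0,j=0: stock 37.0000 → up 44.7700 (V=44.7700), down 30.3400 (V=0.0000). Price 27.6358; hedge Δ=3.1026, bond B=-87.1591.
The time-0 hedge costs 27.6358, which is the no-arbitrage price.

(0,0): Delta=3.1026 Bond=-87.1591
V0=27.6358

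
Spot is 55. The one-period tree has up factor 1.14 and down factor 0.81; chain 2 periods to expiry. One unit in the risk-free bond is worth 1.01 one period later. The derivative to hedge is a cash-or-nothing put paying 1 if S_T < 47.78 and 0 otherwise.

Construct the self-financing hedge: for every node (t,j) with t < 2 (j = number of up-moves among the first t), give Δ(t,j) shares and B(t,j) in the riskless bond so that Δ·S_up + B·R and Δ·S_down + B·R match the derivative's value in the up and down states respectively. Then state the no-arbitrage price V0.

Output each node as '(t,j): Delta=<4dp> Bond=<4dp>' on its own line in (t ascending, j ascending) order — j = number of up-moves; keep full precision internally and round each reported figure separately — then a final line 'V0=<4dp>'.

Under the risk-neutral measure, an up-move has probability p* = (R−d)/(u−d) = 0.6061 and values discount at R = 1.01.
Terminal payoffs: V(2,0)=1.0000, V(2,1)=0.0000, V(2,2)=0.0000
(1,0): S=44.5500. Δ = (V_up−V_dn)/(S_up−S_dn) = (0.0000−1.0000)/(50.7870−36.0855) = -0.0680. V = [p*·0.0000 + (1−p*)·1.0000]/1.01 = 0.3900. B = V − Δ·S = 3.4203.
(1,1): S=62.7000. Δ = (V_up−V_dn)/(S_up−S_dn) = (0.0000−0.0000)/(71.4780−50.7870) = 0.0000. V = [p*·0.0000 + (1−p*)·0.0000]/1.01 = 0.0000. B = V − Δ·S = 0.0000.
(0,0): S=55.0000. Δ = (V_up−V_dn)/(S_up−S_dn) = (0.0000−0.3900)/(62.7000−44.5500) = -0.0215. V = [p*·0.0000 + (1−p*)·0.3900]/1.01 = 0.1521. B = V − Δ·S = 1.3341.
Check: Δ(0,0)·S0 + B(0,0) = 0.1521 = V0.

(0,0): Delta=-0.0215 Bond=1.3341
(1,0): Delta=-0.0680 Bond=3.4203
(1,1): Delta=0.0000 Bond=0.0000
V0=0.1521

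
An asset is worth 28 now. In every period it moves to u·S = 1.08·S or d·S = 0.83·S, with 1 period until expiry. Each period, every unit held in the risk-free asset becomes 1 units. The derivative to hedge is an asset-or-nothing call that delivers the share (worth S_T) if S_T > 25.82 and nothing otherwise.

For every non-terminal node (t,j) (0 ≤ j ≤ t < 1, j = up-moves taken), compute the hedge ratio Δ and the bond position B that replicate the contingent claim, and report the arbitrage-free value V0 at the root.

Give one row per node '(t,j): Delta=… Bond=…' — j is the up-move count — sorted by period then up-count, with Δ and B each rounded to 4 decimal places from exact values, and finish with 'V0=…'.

(0,0): Delta=4.3200 Bond=-100.3968
V0=20.5632

The replicating-portfolio and risk-neutral prices coincide; use p* = (1−0.83)/(1.08−0.83) = 0.6800 for the latter.
At expiry t=1: V(1,0)=0.0000, V(1,1)=30.2400
Node (0,0) S=28.0000: V=(p*·30.2400+(1−p*)·0.0000)/1=20.5632; Δ=(30.2400−0.0000)/(30.2400−23.2400)=4.3200; B=V−Δ·S=-100.3968
Check: Δ(0,0)·S0 + B(0,0) = 20.5632 = V0.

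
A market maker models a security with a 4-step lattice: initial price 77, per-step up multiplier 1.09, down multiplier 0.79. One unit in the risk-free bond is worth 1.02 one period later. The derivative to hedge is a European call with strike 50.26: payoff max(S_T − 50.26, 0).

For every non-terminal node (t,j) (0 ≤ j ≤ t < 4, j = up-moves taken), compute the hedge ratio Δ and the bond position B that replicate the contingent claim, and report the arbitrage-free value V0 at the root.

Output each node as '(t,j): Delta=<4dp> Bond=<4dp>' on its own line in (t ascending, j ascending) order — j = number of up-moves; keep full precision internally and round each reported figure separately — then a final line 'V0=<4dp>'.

(0,0): Delta=0.9487 Bond=-42.1104
(1,0): Delta=0.8000 Bond=-33.9060
(1,1): Delta=0.9815 Bond=-45.7060
(2,0): Delta=0.3564 Bond=-13.2632
(2,1): Delta=0.8979 Bond=-41.0730
(2,2): Delta=1.0000 Bond=-48.3083
(3,0): Delta=0.0000 Bond=0.0000
(3,1): Delta=0.4350 Bond=-17.6459
(3,2): Delta=1.0000 Bond=-49.2745
(3,3): Delta=1.0000 Bond=-49.2745
V0=30.9426

No-arbitrage ⇒ martingale measure with p* = (R−d)/(u−d) = 0.7667.
At expiry t=4: V(4,0)=0.0000, V(4,1)=0.0000, V(4,2)=6.8350, V(4,3)=28.5166, V(4,4)=58.4318
  t=3,j=0: stock 37.9640 → up 41.3808 (V=0.0000), down 29.9916 (V=0.0000). Price 0.0000; hedge Δ=0.0000, bond B=0.0000.
  t=3,j=1: stock 52.3807 → up 57.0950 (V=6.8350), down 41.3808 (V=0.0000). Price 5.1374; hedge Δ=0.4350, bond B=-17.6459.
  t=3,j=2: stock 72.2721 → up 78.7766 (V=28.5166), down 57.0950 (V=6.8350). Price 22.9976; hedge Δ=1.0000, bond B=-49.2745.
  t=3,j=3: stock 99.7172 → up 108.6918 (V=58.4318), down 78.7766 (V=28.5166). Price 50.4427; hedge Δ=1.0000, bond B=-49.2745.
  t=2,j=0: stock 48.0557 → up 52.3807 (V=5.1374), down 37.9640 (V=0.0000). Price 3.8614; hedge Δ=0.3564, bond B=-13.2632.
  t=2,j=1: stock 66.3047 → up 72.2721 (V=22.9976), down 52.3807 (V=5.1374). Price 18.4610; hedge Δ=0.8979, bond B=-41.0730.
  t=2,j=2: stock 91.4837 → up 99.7172 (V=50.4427), down 72.2721 (V=22.9976). Price 43.1754; hedge Δ=1.0000, bond B=-48.3083.
  t=1,j=0: stock 60.8300 → up 66.3047 (V=18.4610), down 48.0557 (V=3.8614). Price 14.7593; hedge Δ=0.8000, bond B=-33.9060.
  t=1,j=1: stock 83.9300 → up 91.4837 (V=43.1754), down 66.3047 (V=18.4610). Price 36.6752; hedge Δ=0.9815, bond B=-45.7060.
  t=0,j=0: stock 77.0000 → up 83.9300 (V=36.6752), down 60.8300 (V=14.7593). Price 30.9426; hedge Δ=0.9487, bond B=-42.1104.
Self-financing check: at every node Δ·S+B equals the discounted successor values.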